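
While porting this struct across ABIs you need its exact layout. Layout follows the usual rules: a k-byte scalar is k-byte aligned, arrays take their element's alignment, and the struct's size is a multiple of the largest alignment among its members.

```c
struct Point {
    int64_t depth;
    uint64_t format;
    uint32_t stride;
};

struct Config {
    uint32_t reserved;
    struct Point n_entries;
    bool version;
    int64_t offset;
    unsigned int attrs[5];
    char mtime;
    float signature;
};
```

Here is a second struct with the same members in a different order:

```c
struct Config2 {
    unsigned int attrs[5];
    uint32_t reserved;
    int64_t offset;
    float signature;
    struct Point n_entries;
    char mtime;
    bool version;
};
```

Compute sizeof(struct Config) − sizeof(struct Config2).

8

Point: depth at 0 (size 8, align 8) → ends 8; format at 8 (size 8, align 8) → ends 16; stride at 16 (size 4, align 4) → ends 20; tail pad 4 to reach multiple of 8; total 24 bytes, alignment 8
reserved at 0 (size 4, align 4) → ends 4
pad 4 to align 8 for n_entries
n_entries at 8 (size 24, align 8) → ends 32
version at 32 (size 1, align 1) → ends 33
pad 7 to align 8 for offset
offset at 40 (size 8, align 8) → ends 48
attrs at 48 (size 20, align 4) → ends 68
mtime at 68 (size 1, align 1) → ends 69
pad 3 to align 4 for signature
signature at 72 (size 4, align 4) → ends 76
tail pad 4 to reach multiple of 8
total 80 bytes, alignment 8
— Config2 —
attrs at 0 (size 20, align 4) → ends 20
reserved at 20 (size 4, align 4) → ends 24
offset at 24 (size 8, align 8) → ends 32
signature at 32 (size 4, align 4) → ends 36
pad 4 to align 8 for n_entries
n_entries at 40 (size 24, align 8) → ends 64
mtime at 64 (size 1, align 1) → ends 65
version at 65 (size 1, align 1) → ends 66
tail pad 6 to reach multiple of 8
total 72 bytes, alignment 8
80 − 72 = 8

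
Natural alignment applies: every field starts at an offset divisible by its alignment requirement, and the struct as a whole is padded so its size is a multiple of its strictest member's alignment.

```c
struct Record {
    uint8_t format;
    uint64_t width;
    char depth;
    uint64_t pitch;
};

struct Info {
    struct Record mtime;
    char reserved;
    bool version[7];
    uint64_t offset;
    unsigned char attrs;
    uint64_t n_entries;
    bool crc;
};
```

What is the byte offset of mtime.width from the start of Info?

Record: @0: format [1B, align 1] → 1; +7 pad (align 8); @8: width [8B, align 8] → 16; @16: depth [1B, align 1] → 17; +7 pad (align 8); @24: pitch [8B, align 8] → 32; size 32, align 8
@0: mtime [32B, align 8] → 32
within Record: width at 8
0 + 8 = 8

8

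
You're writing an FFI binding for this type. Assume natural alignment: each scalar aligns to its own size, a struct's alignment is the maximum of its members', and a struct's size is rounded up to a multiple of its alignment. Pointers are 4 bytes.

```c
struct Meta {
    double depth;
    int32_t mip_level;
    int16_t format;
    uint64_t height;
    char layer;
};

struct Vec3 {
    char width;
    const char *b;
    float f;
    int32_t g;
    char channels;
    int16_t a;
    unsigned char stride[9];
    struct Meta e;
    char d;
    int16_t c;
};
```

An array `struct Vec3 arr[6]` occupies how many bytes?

Meta: 0..8  depth  (8B, 8-aligned); 8..12  mip_level  (4B, 4-aligned); 12..14  format  (2B, 2-aligned); 14..16  -- padding (2B); 16..24  height  (8B, 8-aligned); 24..25  layer  (1B, 1-aligned); 25..32  -- tail padding (7B); sizeof = 32, alignof = 8
0..1  width  (1B, 1-aligned)
1..4  -- padding (3B)
4..8  b  (4B, 4-aligned)
8..12  f  (4B, 4-aligned)
12..16  g  (4B, 4-aligned)
16..17  channels  (1B, 1-aligned)
17..18  -- padding (1B)
18..20  a  (2B, 2-aligned)
20..29  stride  (9B, 1-aligned)
29..32  -- padding (3B)
32..64  e  (32B, 8-aligned)
64..65  d  (1B, 1-aligned)
65..66  -- padding (1B)
66..68  c  (2B, 2-aligned)
68..72  -- tail padding (4B)
sizeof = 72, alignof = 8
array of 6: 6 × 72 = 432

432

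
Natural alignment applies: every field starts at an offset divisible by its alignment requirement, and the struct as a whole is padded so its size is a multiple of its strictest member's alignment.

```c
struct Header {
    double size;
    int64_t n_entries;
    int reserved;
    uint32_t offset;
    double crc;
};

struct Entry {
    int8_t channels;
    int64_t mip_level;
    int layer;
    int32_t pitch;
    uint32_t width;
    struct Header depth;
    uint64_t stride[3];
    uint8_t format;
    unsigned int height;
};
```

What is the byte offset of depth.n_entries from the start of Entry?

40

Header: 0..8  size  (8B, 8-aligned); 8..16  n_entries  (8B, 8-aligned); 16..20  reserved  (4B, 4-aligned); 20..24  offset  (4B, 4-aligned); 24..32  crc  (8B, 8-aligned); sizeof = 32, alignof = 8
0..1  channels  (1B, 1-aligned)
1..8  -- padding (7B)
8..16  mip_level  (8B, 8-aligned)
16..20  layer  (4B, 4-aligned)
20..24  pitch  (4B, 4-aligned)
24..28  width  (4B, 4-aligned)
28..32  -- padding (4B)
32..64  depth  (32B, 8-aligned)
within Header: n_entries at 8
32 + 8 = 40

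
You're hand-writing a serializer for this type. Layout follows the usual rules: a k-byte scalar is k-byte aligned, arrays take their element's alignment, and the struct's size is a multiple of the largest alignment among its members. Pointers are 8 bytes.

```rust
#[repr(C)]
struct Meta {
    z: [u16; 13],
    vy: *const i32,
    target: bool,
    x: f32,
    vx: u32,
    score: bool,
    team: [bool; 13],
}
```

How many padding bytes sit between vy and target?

0

0..26  z  (26B, 2-aligned)
26..32  -- padding (6B)
32..40  vy  (8B, 8-aligned)
40..41  target  (1B, 1-aligned)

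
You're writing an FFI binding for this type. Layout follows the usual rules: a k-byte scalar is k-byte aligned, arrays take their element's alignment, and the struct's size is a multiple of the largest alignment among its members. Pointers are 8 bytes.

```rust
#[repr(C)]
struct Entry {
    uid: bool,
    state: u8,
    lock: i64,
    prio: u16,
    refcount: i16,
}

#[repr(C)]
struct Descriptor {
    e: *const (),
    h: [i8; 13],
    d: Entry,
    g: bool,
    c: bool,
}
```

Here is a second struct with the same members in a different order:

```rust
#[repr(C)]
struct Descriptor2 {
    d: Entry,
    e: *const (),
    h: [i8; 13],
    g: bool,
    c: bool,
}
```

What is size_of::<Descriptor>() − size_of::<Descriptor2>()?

Entry: @0: uid [1B, align 1] → 1; @1: state [1B, align 1] → 2; +6 pad (align 8); @8: lock [8B, align 8] → 16; @16: prio [2B, align 2] → 18; @18: refcount [2B, align 2] → 20; +4 tail pad (align 8); size 24, align 8
@0: e [8B, align 8] → 8
@8: h [13B, align 1] → 21
+3 pad (align 8)
@24: d [24B, align 8] → 48
@48: g [1B, align 1] → 49
@49: c [1B, align 1] → 50
+6 tail pad (align 8)
size 56, align 8
— Descriptor2 —
@0: d [24B, align 8] → 24
@24: e [8B, align 8] → 32
@32: h [13B, align 1] → 45
@45: g [1B, align 1] → 46
@46: c [1B, align 1] → 47
+1 tail pad (align 8)
size 48, align 8
56 − 48 = 8

8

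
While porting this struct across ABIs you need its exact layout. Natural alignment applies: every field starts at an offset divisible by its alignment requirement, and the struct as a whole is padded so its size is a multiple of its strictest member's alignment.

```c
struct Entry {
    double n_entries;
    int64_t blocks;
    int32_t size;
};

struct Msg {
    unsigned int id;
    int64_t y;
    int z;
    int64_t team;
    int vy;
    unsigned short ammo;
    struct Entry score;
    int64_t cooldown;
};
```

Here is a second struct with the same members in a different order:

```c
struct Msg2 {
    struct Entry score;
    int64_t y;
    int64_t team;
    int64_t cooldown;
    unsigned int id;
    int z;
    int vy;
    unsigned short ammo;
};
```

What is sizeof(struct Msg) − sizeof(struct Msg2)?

8

Entry: 0..8  n_entries  (8B, 8-aligned); 8..16  blocks  (8B, 8-aligned); 16..20  size  (4B, 4-aligned); 20..24  -- tail padding (4B); sizeof = 24, alignof = 8
0..4  id  (4B, 4-aligned)
4..8  -- padding (4B)
8..16  y  (8B, 8-aligned)
16..20  z  (4B, 4-aligned)
20..24  -- padding (4B)
24..32  team  (8B, 8-aligned)
32..36  vy  (4B, 4-aligned)
36..38  ammo  (2B, 2-aligned)
38..40  -- padding (2B)
40..64  score  (24B, 8-aligned)
64..72  cooldown  (8B, 8-aligned)
sizeof = 72, alignof = 8
— Msg2 —
0..24  score  (24B, 8-aligned)
24..32  y  (8B, 8-aligned)
32..40  team  (8B, 8-aligned)
40..48  cooldown  (8B, 8-aligned)
48..52  id  (4B, 4-aligned)
52..56  z  (4B, 4-aligned)
56..60  vy  (4B, 4-aligned)
60..62  ammo  (2B, 2-aligned)
62..64  -- tail padding (2B)
sizeof = 64, alignof = 8
72 − 64 = 8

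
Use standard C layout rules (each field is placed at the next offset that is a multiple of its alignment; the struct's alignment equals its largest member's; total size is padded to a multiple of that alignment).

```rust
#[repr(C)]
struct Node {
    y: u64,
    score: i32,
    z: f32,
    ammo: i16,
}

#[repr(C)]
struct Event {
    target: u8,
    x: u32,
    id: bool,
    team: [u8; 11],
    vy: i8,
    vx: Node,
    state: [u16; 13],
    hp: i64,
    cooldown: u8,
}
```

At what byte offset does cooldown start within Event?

Node: @0: y [8B, align 8] → 8; @8: score [4B, align 4] → 12; @12: z [4B, align 4] → 16; @16: ammo [2B, align 2] → 18; +6 tail pad (align 8); size 24, align 8
@0: target [1B, align 1] → 1
+3 pad (align 4)
@4: x [4B, align 4] → 8
@8: id [1B, align 1] → 9
@9: team [11B, align 1] → 20
@20: vy [1B, align 1] → 21
+3 pad (align 8)
@24: vx [24B, align 8] → 48
@48: state [26B, align 2] → 74
+6 pad (align 8)
@80: hp [8B, align 8] → 88
@88: cooldown [1B, align 1] → 89

88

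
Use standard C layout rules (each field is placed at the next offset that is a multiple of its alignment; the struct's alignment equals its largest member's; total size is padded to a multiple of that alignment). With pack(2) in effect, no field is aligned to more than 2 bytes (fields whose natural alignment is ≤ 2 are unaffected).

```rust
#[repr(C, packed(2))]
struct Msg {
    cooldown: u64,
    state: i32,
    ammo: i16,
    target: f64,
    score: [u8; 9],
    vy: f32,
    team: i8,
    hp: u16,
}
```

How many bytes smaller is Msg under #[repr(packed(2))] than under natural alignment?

natural layout:
  0..8  cooldown  (8B, 8-aligned)
  8..12  state  (4B, 4-aligned)
  12..14  ammo  (2B, 2-aligned)
  14..16  -- padding (2B)
  16..24  target  (8B, 8-aligned)
  24..33  score  (9B, 1-aligned)
  33..36  -- padding (3B)
  36..40  vy  (4B, 4-aligned)
  40..41  team  (1B, 1-aligned)
  41..42  -- padding (1B)
  42..44  hp  (2B, 2-aligned)
  44..48  -- tail padding (4B)
  sizeof = 48, alignof = 8
packed(2) layout:
  0..8  cooldown  (8B, 2-aligned)
  8..12  state  (4B, 2-aligned)
  12..14  ammo  (2B, 2-aligned)
  14..22  target  (8B, 2-aligned)
  22..31  score  (9B, 1-aligned)
  31..32  -- padding (1B)
  32..36  vy  (4B, 2-aligned)
  36..37  team  (1B, 1-aligned)
  37..38  -- padding (1B)
  38..40  hp  (2B, 2-aligned)
  sizeof = 40, alignof = 2
48 − 40 = 8

8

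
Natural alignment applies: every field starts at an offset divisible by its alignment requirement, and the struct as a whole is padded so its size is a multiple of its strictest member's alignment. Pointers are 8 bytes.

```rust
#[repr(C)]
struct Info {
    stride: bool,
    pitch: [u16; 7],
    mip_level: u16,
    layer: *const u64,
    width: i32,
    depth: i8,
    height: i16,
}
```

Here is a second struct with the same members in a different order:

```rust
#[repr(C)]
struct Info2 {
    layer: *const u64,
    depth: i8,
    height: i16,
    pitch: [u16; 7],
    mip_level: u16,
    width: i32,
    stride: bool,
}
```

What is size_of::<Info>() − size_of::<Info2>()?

0..1  stride  (1B, 1-aligned)
1..2  -- padding (1B)
2..16  pitch  (14B, 2-aligned)
16..18  mip_level  (2B, 2-aligned)
18..24  -- padding (6B)
24..32  layer  (8B, 8-aligned)
32..36  width  (4B, 4-aligned)
36..37  depth  (1B, 1-aligned)
37..38  -- padding (1B)
38..40  height  (2B, 2-aligned)
sizeof = 40, alignof = 8
— Info2 —
0..8  layer  (8B, 8-aligned)
8..9  depth  (1B, 1-aligned)
9..10  -- padding (1B)
10..12  height  (2B, 2-aligned)
12..26  pitch  (14B, 2-aligned)
26..28  mip_level  (2B, 2-aligned)
28..32  width  (4B, 4-aligned)
32..33  stride  (1B, 1-aligned)
33..40  -- tail padding (7B)
sizeof = 40, alignof = 8
40 − 40 = 0

0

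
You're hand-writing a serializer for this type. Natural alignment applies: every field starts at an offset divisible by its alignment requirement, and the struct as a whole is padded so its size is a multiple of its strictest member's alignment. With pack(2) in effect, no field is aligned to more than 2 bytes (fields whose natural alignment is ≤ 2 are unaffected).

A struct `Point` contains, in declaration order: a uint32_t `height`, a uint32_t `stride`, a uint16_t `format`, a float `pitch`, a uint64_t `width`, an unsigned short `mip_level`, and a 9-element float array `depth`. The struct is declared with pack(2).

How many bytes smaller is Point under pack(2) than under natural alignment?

4

natural layout:
  height at 0 (size 4, align 4) → ends 4
  stride at 4 (size 4, align 4) → ends 8
  format at 8 (size 2, align 2) → ends 10
  pad 2 to align 4 for pitch
  pitch at 12 (size 4, align 4) → ends 16
  width at 16 (size 8, align 8) → ends 24
  mip_level at 24 (size 2, align 2) → ends 26
  pad 2 to align 4 for depth
  depth at 28 (size 36, align 4) → ends 64
  total 64 bytes, alignment 8
packed(2) layout:
  height at 0 (size 4, align 2) → ends 4
  stride at 4 (size 4, align 2) → ends 8
  format at 8 (size 2, align 2) → ends 10
  pitch at 10 (size 4, align 2) → ends 14
  width at 14 (size 8, align 2) → ends 22
  mip_level at 22 (size 2, align 2) → ends 24
  depth at 24 (size 36, align 2) → ends 60
  total 60 bytes, alignment 2
64 − 60 = 4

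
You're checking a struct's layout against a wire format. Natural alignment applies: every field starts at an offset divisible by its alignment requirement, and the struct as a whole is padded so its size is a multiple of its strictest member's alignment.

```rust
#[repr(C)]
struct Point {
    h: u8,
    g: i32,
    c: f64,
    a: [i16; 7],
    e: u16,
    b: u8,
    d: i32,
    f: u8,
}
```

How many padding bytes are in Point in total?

13

@0: h [1B, align 1] → 1
+3 pad (align 4)
@4: g [4B, align 4] → 8
@8: c [8B, align 8] → 16
@16: a [14B, align 2] → 30
@30: e [2B, align 2] → 32
@32: b [1B, align 1] → 33
+3 pad (align 4)
@36: d [4B, align 4] → 40
@40: f [1B, align 1] → 41
+7 tail pad (align 8)
size 48, align 8
data bytes 35, size 48 → padding 13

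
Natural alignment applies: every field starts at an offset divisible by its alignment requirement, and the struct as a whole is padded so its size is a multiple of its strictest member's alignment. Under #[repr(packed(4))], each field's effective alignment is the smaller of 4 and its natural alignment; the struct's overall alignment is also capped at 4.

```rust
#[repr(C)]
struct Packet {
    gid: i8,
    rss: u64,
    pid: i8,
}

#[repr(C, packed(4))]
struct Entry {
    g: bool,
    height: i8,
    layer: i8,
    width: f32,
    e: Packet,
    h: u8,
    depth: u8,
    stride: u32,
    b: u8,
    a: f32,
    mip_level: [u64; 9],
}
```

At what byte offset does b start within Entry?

40

Packet: gid at 0 (size 1, align 1) → ends 1; pad 7 to align 8 for rss; rss at 8 (size 8, align 8) → ends 16; pid at 16 (size 1, align 1) → ends 17; tail pad 7 to reach multiple of 8; total 24 bytes, alignment 8
g at 0 (size 1, align 1) → ends 1
height at 1 (size 1, align 1) → ends 2
layer at 2 (size 1, align 1) → ends 3
pad 1 to align 4 for width
width at 4 (size 4, align 4) → ends 8
e at 8 (size 24, align 4) → ends 32
h at 32 (size 1, align 1) → ends 33
depth at 33 (size 1, align 1) → ends 34
pad 2 to align 4 for stride
stride at 36 (size 4, align 4) → ends 40
b at 40 (size 1, align 1) → ends 41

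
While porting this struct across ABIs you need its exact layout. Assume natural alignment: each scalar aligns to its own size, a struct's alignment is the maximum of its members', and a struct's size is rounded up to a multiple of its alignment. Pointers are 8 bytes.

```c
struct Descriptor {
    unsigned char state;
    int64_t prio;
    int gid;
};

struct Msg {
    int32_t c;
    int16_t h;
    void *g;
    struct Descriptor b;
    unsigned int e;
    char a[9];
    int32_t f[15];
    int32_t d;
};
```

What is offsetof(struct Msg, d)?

116

Descriptor: state at 0 (size 1, align 1) → ends 1; pad 7 to align 8 for prio; prio at 8 (size 8, align 8) → ends 16; gid at 16 (size 4, align 4) → ends 20; tail pad 4 to reach multiple of 8; total 24 bytes, alignment 8
c at 0 (size 4, align 4) → ends 4
h at 4 (size 2, align 2) → ends 6
pad 2 to align 8 for g
g at 8 (size 8, align 8) → ends 16
b at 16 (size 24, align 8) → ends 40
e at 40 (size 4, align 4) → ends 44
a at 44 (size 9, align 1) → ends 53
pad 3 to align 4 for f
f at 56 (size 60, align 4) → ends 116
d at 116 (size 4, align 4) → ends 120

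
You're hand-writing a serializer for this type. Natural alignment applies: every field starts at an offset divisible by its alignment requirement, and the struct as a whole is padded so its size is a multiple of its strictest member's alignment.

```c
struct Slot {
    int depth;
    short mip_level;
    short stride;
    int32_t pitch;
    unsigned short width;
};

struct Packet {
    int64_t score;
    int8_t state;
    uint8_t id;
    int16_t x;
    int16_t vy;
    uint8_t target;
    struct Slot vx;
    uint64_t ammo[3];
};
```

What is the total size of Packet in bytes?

Slot: @0: depth [4B, align 4] → 4; @4: mip_level [2B, align 2] → 6; @6: stride [2B, align 2] → 8; @8: pitch [4B, align 4] → 12; @12: width [2B, align 2] → 14; +2 tail pad (align 4); size 16, align 4
@0: score [8B, align 8] → 8
@8: state [1B, align 1] → 9
@9: id [1B, align 1] → 10
@10: x [2B, align 2] → 12
@12: vy [2B, align 2] → 14
@14: target [1B, align 1] → 15
+1 pad (align 4)
@16: vx [16B, align 4] → 32
@32: ammo [24B, align 8] → 56
size 56, align 8

56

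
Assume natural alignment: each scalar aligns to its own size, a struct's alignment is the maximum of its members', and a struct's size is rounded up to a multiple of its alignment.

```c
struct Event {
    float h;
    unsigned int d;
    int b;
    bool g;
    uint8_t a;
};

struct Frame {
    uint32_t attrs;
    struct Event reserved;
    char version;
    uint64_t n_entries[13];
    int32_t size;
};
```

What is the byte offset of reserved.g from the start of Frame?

Event: 0..4  h  (4B, 4-aligned); 4..8  d  (4B, 4-aligned); 8..12  b  (4B, 4-aligned); 12..13  g  (1B, 1-aligned); 13..14  a  (1B, 1-aligned); 14..16  -- tail padding (2B); sizeof = 16, alignof = 4
0..4  attrs  (4B, 4-aligned)
4..20  reserved  (16B, 4-aligned)
within Event: g at 12
4 + 12 = 16

16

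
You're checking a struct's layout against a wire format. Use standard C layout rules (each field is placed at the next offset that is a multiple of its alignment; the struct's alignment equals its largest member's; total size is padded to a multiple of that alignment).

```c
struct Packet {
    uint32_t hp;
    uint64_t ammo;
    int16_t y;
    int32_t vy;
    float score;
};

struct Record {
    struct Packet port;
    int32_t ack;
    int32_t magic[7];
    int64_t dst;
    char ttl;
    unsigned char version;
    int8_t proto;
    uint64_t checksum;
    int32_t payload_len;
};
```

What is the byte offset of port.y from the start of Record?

16

Packet: 0..4  hp  (4B, 4-aligned); 4..8  -- padding (4B); 8..16  ammo  (8B, 8-aligned); 16..18  y  (2B, 2-aligned); 18..20  -- padding (2B); 20..24  vy  (4B, 4-aligned); 24..28  score  (4B, 4-aligned); 28..32  -- tail padding (4B); sizeof = 32, alignof = 8
0..32  port  (32B, 8-aligned)
within Packet: y at 16
0 + 16 = 16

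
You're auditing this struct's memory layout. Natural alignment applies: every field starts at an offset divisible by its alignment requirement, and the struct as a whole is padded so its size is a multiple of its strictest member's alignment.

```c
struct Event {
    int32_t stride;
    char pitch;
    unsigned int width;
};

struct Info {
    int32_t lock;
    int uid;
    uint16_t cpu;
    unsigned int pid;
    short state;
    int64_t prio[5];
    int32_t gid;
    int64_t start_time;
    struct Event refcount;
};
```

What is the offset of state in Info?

16

Event: 0..4  stride  (4B, 4-aligned); 4..5  pitch  (1B, 1-aligned); 5..8  -- padding (3B); 8..12  width  (4B, 4-aligned); sizeof = 12, alignof = 4
0..4  lock  (4B, 4-aligned)
4..8  uid  (4B, 4-aligned)
8..10  cpu  (2B, 2-aligned)
10..12  -- padding (2B)
12..16  pid  (4B, 4-aligned)
16..18  state  (2B, 2-aligned)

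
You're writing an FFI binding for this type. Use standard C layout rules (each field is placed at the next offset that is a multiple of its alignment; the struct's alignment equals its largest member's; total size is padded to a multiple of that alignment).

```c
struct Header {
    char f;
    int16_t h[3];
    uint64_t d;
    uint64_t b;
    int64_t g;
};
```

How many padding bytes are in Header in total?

1

f at 0 (size 1, align 1) → ends 1
pad 1 to align 2 for h
h at 2 (size 6, align 2) → ends 8
d at 8 (size 8, align 8) → ends 16
b at 16 (size 8, align 8) → ends 24
g at 24 (size 8, align 8) → ends 32
total 32 bytes, alignment 8
data bytes 31, size 32 → padding 1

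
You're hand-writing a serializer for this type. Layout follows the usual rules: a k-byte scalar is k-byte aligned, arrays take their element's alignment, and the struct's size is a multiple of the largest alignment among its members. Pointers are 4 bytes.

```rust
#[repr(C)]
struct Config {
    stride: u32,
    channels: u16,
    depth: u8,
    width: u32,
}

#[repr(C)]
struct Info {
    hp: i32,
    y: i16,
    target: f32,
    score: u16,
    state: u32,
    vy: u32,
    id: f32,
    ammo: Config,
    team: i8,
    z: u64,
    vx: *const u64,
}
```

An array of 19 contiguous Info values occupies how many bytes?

1216

Config: @0: stride [4B, align 4] → 4; @4: channels [2B, align 2] → 6; @6: depth [1B, align 1] → 7; +1 pad (align 4); @8: width [4B, align 4] → 12; size 12, align 4
@0: hp [4B, align 4] → 4
@4: y [2B, align 2] → 6
+2 pad (align 4)
@8: target [4B, align 4] → 12
@12: score [2B, align 2] → 14
+2 pad (align 4)
@16: state [4B, align 4] → 20
@20: vy [4B, align 4] → 24
@24: id [4B, align 4] → 28
@28: ammo [12B, align 4] → 40
@40: team [1B, align 1] → 41
+7 pad (align 8)
@48: z [8B, align 8] → 56
@56: vx [4B, align 4] → 60
+4 tail pad (align 8)
size 64, align 8
array of 19: 19 × 64 = 1216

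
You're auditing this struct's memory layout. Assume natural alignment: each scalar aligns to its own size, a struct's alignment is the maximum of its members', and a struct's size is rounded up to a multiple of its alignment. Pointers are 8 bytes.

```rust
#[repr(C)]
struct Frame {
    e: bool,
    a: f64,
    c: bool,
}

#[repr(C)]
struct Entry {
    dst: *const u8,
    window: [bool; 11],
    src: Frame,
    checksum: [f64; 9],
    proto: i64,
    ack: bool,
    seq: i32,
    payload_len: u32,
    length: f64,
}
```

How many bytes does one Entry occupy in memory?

Frame: 0..1  e  (1B, 1-aligned); 1..8  -- padding (7B); 8..16  a  (8B, 8-aligned); 16..17  c  (1B, 1-aligned); 17..24  -- tail padding (7B); sizeof = 24, alignof = 8
0..8  dst  (8B, 8-aligned)
8..19  window  (11B, 1-aligned)
19..24  -- padding (5B)
24..48  src  (24B, 8-aligned)
48..120  checksum  (72B, 8-aligned)
120..128  proto  (8B, 8-aligned)
128..129  ack  (1B, 1-aligned)
129..132  -- padding (3B)
132..136  seq  (4B, 4-aligned)
136..140  payload_len  (4B, 4-aligned)
140..144  -- padding (4B)
144..152  length  (8B, 8-aligned)
sizeof = 152, alignof = 8

152 bytes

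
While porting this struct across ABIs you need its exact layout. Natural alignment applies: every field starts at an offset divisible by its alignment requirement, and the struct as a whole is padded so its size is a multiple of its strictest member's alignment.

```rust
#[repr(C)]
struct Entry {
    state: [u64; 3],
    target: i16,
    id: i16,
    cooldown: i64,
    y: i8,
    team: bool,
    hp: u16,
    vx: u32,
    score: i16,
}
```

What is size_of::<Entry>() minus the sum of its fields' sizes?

10

state at 0 (size 24, align 8) → ends 24
target at 24 (size 2, align 2) → ends 26
id at 26 (size 2, align 2) → ends 28
pad 4 to align 8 for cooldown
cooldown at 32 (size 8, align 8) → ends 40
y at 40 (size 1, align 1) → ends 41
team at 41 (size 1, align 1) → ends 42
hp at 42 (size 2, align 2) → ends 44
vx at 44 (size 4, align 4) → ends 48
score at 48 (size 2, align 2) → ends 50
tail pad 6 to reach multiple of 8
total 56 bytes, alignment 8
data bytes 46, size 56 → padding 10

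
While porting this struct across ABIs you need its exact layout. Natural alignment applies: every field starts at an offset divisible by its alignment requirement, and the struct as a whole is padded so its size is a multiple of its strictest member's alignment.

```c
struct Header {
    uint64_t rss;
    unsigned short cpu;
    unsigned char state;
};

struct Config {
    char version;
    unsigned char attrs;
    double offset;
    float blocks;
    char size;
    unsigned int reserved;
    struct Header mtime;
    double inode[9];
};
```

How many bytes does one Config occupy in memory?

120 bytes

Header: rss at 0 (size 8, align 8) → ends 8; cpu at 8 (size 2, align 2) → ends 10; state at 10 (size 1, align 1) → ends 11; tail pad 5 to reach multiple of 8; total 16 bytes, alignment 8
version at 0 (size 1, align 1) → ends 1
attrs at 1 (size 1, align 1) → ends 2
pad 6 to align 8 for offset
offset at 8 (size 8, align 8) → ends 16
blocks at 16 (size 4, align 4) → ends 20
size at 20 (size 1, align 1) → ends 21
pad 3 to align 4 for reserved
reserved at 24 (size 4, align 4) → ends 28
pad 4 to align 8 for mtime
mtime at 32 (size 16, align 8) → ends 48
inode at 48 (size 72, align 8) → ends 120
total 120 bytes, alignment 8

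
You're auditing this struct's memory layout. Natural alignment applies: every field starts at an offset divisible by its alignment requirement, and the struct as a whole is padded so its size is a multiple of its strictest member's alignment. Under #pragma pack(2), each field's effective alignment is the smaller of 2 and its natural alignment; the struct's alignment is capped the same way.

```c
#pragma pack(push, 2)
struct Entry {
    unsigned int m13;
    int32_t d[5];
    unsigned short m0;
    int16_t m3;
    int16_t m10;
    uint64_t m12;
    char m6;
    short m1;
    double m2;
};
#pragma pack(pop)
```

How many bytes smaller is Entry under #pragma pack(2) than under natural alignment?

6

natural layout:
  @0: m13 [4B, align 4] → 4
  @4: d [20B, align 4] → 24
  @24: m0 [2B, align 2] → 26
  @26: m3 [2B, align 2] → 28
  @28: m10 [2B, align 2] → 30
  +2 pad (align 8)
  @32: m12 [8B, align 8] → 40
  @40: m6 [1B, align 1] → 41
  +1 pad (align 2)
  @42: m1 [2B, align 2] → 44
  +4 pad (align 8)
  @48: m2 [8B, align 8] → 56
  size 56, align 8
packed(2) layout:
  @0: m13 [4B, align 2] → 4
  @4: d [20B, align 2] → 24
  @24: m0 [2B, align 2] → 26
  @26: m3 [2B, align 2] → 28
  @28: m10 [2B, align 2] → 30
  @30: m12 [8B, align 2] → 38
  @38: m6 [1B, align 1] → 39
  +1 pad (align 2)
  @40: m1 [2B, align 2] → 42
  @42: m2 [8B, align 2] → 50
  size 50, align 2
56 − 50 = 6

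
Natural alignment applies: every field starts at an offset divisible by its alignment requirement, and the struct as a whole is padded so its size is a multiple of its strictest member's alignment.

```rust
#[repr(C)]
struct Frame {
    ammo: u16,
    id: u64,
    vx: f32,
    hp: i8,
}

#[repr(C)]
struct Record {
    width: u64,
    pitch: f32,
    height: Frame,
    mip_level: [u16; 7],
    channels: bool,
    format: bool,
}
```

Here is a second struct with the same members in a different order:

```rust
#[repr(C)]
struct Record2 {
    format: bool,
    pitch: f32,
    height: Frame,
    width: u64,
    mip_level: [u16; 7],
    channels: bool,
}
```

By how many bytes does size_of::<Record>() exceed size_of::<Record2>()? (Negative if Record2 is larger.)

Frame: 0..2  ammo  (2B, 2-aligned); 2..8  -- padding (6B); 8..16  id  (8B, 8-aligned); 16..20  vx  (4B, 4-aligned); 20..21  hp  (1B, 1-aligned); 21..24  -- tail padding (3B); sizeof = 24, alignof = 8
0..8  width  (8B, 8-aligned)
8..12  pitch  (4B, 4-aligned)
12..16  -- padding (4B)
16..40  height  (24B, 8-aligned)
40..54  mip_level  (14B, 2-aligned)
54..55  channels  (1B, 1-aligned)
55..56  format  (1B, 1-aligned)
sizeof = 56, alignof = 8
— Record2 —
0..1  format  (1B, 1-aligned)
1..4  -- padding (3B)
4..8  pitch  (4B, 4-aligned)
8..32  height  (24B, 8-aligned)
32..40  width  (8B, 8-aligned)
40..54  mip_level  (14B, 2-aligned)
54..55  channels  (1B, 1-aligned)
55..56  -- tail padding (1B)
sizeof = 56, alignof = 8
56 − 56 = 0

0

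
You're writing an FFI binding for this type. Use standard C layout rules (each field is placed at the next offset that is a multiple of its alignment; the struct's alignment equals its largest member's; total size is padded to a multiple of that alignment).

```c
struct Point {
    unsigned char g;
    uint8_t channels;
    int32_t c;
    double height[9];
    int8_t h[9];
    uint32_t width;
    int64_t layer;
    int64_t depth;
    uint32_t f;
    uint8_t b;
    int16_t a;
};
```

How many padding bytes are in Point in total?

6

0..1  g  (1B, 1-aligned)
1..2  channels  (1B, 1-aligned)
2..4  -- padding (2B)
4..8  c  (4B, 4-aligned)
8..80  height  (72B, 8-aligned)
80..89  h  (9B, 1-aligned)
89..92  -- padding (3B)
92..96  width  (4B, 4-aligned)
96..104  layer  (8B, 8-aligned)
104..112  depth  (8B, 8-aligned)
112..116  f  (4B, 4-aligned)
116..117  b  (1B, 1-aligned)
117..118  -- padding (1B)
118..120  a  (2B, 2-aligned)
sizeof = 120, alignof = 8
data bytes 114, size 120 → padding 6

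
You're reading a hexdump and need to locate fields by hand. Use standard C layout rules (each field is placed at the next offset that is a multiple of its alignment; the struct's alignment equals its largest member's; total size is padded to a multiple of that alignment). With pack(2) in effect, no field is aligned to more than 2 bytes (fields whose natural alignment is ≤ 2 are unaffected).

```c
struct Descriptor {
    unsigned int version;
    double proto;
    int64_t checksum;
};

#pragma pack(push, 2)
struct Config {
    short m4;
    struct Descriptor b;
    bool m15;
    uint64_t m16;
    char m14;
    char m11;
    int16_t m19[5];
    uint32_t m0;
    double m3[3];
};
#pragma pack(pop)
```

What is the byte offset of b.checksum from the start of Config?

Descriptor: @0: version [4B, align 4] → 4; +4 pad (align 8); @8: proto [8B, align 8] → 16; @16: checksum [8B, align 8] → 24; size 24, align 8
@0: m4 [2B, align 2] → 2
@2: b [24B, align 2] → 26
within Descriptor: checksum at 16
2 + 16 = 18

18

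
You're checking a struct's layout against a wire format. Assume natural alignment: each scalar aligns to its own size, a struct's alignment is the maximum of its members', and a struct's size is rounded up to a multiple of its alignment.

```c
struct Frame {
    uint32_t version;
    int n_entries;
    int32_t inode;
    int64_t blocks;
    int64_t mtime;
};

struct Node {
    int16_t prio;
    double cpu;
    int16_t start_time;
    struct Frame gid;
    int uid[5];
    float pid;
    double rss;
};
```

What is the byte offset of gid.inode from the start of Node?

32

Frame: version at 0 (size 4, align 4) → ends 4; n_entries at 4 (size 4, align 4) → ends 8; inode at 8 (size 4, align 4) → ends 12; pad 4 to align 8 for blocks; blocks at 16 (size 8, align 8) → ends 24; mtime at 24 (size 8, align 8) → ends 32; total 32 bytes, alignment 8
prio at 0 (size 2, align 2) → ends 2
pad 6 to align 8 for cpu
cpu at 8 (size 8, align 8) → ends 16
start_time at 16 (size 2, align 2) → ends 18
pad 6 to align 8 for gid
gid at 24 (size 32, align 8) → ends 56
within Frame: inode at 8
24 + 8 = 32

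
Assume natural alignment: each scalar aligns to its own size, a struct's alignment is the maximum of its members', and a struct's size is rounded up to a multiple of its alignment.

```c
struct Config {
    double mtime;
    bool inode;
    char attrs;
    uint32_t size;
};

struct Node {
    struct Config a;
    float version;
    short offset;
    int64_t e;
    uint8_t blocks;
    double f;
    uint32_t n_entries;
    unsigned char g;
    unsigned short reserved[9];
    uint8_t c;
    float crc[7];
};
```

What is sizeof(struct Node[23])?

2392

Config: mtime at 0 (size 8, align 8) → ends 8; inode at 8 (size 1, align 1) → ends 9; attrs at 9 (size 1, align 1) → ends 10; pad 2 to align 4 for size; size at 12 (size 4, align 4) → ends 16; total 16 bytes, alignment 8
a at 0 (size 16, align 8) → ends 16
version at 16 (size 4, align 4) → ends 20
offset at 20 (size 2, align 2) → ends 22
pad 2 to align 8 for e
e at 24 (size 8, align 8) → ends 32
blocks at 32 (size 1, align 1) → ends 33
pad 7 to align 8 for f
f at 40 (size 8, align 8) → ends 48
n_entries at 48 (size 4, align 4) → ends 52
g at 52 (size 1, align 1) → ends 53
pad 1 to align 2 for reserved
reserved at 54 (size 18, align 2) → ends 72
c at 72 (size 1, align 1) → ends 73
pad 3 to align 4 for crc
crc at 76 (size 28, align 4) → ends 104
total 104 bytes, alignment 8
array of 23: 23 × 104 = 2392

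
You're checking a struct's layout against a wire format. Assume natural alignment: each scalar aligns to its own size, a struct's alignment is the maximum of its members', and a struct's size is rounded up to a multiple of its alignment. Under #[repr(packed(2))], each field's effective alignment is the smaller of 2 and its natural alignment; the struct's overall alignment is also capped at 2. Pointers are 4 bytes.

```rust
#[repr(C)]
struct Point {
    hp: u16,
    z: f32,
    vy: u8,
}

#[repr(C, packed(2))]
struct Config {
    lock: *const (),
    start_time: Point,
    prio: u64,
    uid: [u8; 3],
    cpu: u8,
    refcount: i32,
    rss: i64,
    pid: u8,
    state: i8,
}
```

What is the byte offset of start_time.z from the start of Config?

Point: hp at 0 (size 2, align 2) → ends 2; pad 2 to align 4 for z; z at 4 (size 4, align 4) → ends 8; vy at 8 (size 1, align 1) → ends 9; tail pad 3 to reach multiple of 4; total 12 bytes, alignment 4
lock at 0 (size 4, align 2) → ends 4
start_time at 4 (size 12, align 2) → ends 16
within Point: z at 4
4 + 4 = 8

8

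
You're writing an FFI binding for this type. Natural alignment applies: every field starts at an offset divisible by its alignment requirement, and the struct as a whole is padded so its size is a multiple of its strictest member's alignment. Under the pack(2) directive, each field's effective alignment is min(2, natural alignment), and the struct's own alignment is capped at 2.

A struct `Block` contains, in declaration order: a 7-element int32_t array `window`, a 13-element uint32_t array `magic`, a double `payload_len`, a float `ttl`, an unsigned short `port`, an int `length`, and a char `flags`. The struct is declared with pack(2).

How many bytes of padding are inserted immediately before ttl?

0..28  window  (28B, 2-aligned)
28..80  magic  (52B, 2-aligned)
80..88  payload_len  (8B, 2-aligned)
88..92  ttl  (4B, 2-aligned)

0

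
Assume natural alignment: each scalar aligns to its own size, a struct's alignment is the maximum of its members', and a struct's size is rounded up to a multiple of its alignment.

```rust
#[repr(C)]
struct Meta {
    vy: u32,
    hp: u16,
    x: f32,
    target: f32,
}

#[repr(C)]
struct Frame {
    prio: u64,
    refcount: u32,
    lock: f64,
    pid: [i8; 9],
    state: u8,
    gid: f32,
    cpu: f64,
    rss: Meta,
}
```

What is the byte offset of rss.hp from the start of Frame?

Meta: @0: vy [4B, align 4] → 4; @4: hp [2B, align 2] → 6; +2 pad (align 4); @8: x [4B, align 4] → 12; @12: target [4B, align 4] → 16; size 16, align 4
@0: prio [8B, align 8] → 8
@8: refcount [4B, align 4] → 12
+4 pad (align 8)
@16: lock [8B, align 8] → 24
@24: pid [9B, align 1] → 33
@33: state [1B, align 1] → 34
+2 pad (align 4)
@36: gid [4B, align 4] → 40
@40: cpu [8B, align 8] → 48
@48: rss [16B, align 4] → 64
within Meta: hp at 4
48 + 4 = 52

52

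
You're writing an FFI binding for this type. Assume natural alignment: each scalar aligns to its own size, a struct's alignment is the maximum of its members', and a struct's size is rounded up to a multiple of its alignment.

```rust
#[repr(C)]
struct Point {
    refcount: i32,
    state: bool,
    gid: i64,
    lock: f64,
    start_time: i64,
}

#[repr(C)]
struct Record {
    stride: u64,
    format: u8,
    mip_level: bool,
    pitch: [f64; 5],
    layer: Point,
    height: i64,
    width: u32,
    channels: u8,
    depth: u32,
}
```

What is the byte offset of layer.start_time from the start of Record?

80

Point: 0..4  refcount  (4B, 4-aligned); 4..5  state  (1B, 1-aligned); 5..8  -- padding (3B); 8..16  gid  (8B, 8-aligned); 16..24  lock  (8B, 8-aligned); 24..32  start_time  (8B, 8-aligned); sizeof = 32, alignof = 8
0..8  stride  (8B, 8-aligned)
8..9  format  (1B, 1-aligned)
9..10  mip_level  (1B, 1-aligned)
10..16  -- padding (6B)
16..56  pitch  (40B, 8-aligned)
56..88  layer  (32B, 8-aligned)
within Point: start_time at 24
56 + 24 = 80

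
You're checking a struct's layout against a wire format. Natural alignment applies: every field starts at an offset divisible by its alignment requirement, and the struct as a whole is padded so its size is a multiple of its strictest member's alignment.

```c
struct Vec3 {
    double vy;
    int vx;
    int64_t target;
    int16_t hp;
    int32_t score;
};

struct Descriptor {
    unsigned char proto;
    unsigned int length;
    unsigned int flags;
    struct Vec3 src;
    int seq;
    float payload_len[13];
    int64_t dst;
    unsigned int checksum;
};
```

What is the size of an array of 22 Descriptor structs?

Vec3: vy at 0 (size 8, align 8) → ends 8; vx at 8 (size 4, align 4) → ends 12; pad 4 to align 8 for target; target at 16 (size 8, align 8) → ends 24; hp at 24 (size 2, align 2) → ends 26; pad 2 to align 4 for score; score at 28 (size 4, align 4) → ends 32; total 32 bytes, alignment 8
proto at 0 (size 1, align 1) → ends 1
pad 3 to align 4 for length
length at 4 (size 4, align 4) → ends 8
flags at 8 (size 4, align 4) → ends 12
pad 4 to align 8 for src
src at 16 (size 32, align 8) → ends 48
seq at 48 (size 4, align 4) → ends 52
payload_len at 52 (size 52, align 4) → ends 104
dst at 104 (size 8, align 8) → ends 112
checksum at 112 (size 4, align 4) → ends 116
tail pad 4 to reach multiple of 8
total 120 bytes, alignment 8
array of 22: 22 × 120 = 2640

2640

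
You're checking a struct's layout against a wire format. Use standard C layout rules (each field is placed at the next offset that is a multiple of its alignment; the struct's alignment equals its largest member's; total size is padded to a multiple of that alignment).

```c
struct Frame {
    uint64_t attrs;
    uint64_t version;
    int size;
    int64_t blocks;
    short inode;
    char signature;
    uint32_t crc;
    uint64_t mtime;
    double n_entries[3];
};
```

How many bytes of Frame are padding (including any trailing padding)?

5

attrs at 0 (size 8, align 8) → ends 8
version at 8 (size 8, align 8) → ends 16
size at 16 (size 4, align 4) → ends 20
pad 4 to align 8 for blocks
blocks at 24 (size 8, align 8) → ends 32
inode at 32 (size 2, align 2) → ends 34
signature at 34 (size 1, align 1) → ends 35
pad 1 to align 4 for crc
crc at 36 (size 4, align 4) → ends 40
mtime at 40 (size 8, align 8) → ends 48
n_entries at 48 (size 24, align 8) → ends 72
total 72 bytes, alignment 8
data bytes 67, size 72 → padding 5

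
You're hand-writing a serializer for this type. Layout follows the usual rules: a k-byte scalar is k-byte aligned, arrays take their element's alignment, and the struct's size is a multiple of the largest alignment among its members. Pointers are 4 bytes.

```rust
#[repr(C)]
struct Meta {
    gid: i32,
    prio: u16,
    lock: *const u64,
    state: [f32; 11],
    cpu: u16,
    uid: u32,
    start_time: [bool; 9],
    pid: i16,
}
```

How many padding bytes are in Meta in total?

5

0..4  gid  (4B, 4-aligned)
4..6  prio  (2B, 2-aligned)
6..8  -- padding (2B)
8..12  lock  (4B, 4-aligned)
12..56  state  (44B, 4-aligned)
56..58  cpu  (2B, 2-aligned)
58..60  -- padding (2B)
60..64  uid  (4B, 4-aligned)
64..73  start_time  (9B, 1-aligned)
73..74  -- padding (1B)
74..76  pid  (2B, 2-aligned)
sizeof = 76, alignof = 4
data bytes 71, size 76 → padding 5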